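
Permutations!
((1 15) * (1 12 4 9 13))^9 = (1 4)(9 15)(12 13)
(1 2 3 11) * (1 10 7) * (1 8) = [0, 2, 3, 11, 4, 5, 6, 8, 1, 9, 7, 10] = (1 2 3 11 10 7 8)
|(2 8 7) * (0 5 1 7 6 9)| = |(0 5 1 7 2 8 6 9)| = 8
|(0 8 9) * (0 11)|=|(0 8 9 11)|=4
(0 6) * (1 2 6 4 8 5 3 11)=(0 4 8 5 3 11 1 2 6)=[4, 2, 6, 11, 8, 3, 0, 7, 5, 9, 10, 1]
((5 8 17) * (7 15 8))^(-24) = (5 7 15 8 17)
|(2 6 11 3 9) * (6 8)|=6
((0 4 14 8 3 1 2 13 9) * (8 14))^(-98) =((14)(0 4 8 3 1 2 13 9))^(-98) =(14)(0 13 1 8)(2 3 4 9)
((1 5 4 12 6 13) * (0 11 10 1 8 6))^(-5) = (0 10 5 12 11 1 4)(6 13 8)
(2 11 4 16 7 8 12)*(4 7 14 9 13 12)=[0, 1, 11, 3, 16, 5, 6, 8, 4, 13, 10, 7, 2, 12, 9, 15, 14]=(2 11 7 8 4 16 14 9 13 12)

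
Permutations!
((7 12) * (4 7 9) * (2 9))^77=((2 9 4 7 12))^77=(2 4 12 9 7)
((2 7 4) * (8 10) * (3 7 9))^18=(10)(2 7 9 4 3)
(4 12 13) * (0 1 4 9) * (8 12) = [1, 4, 2, 3, 8, 5, 6, 7, 12, 0, 10, 11, 13, 9] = (0 1 4 8 12 13 9)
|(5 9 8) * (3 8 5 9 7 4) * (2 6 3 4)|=7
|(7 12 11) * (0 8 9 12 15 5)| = |(0 8 9 12 11 7 15 5)| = 8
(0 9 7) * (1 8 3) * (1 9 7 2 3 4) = (0 7)(1 8 4)(2 3 9) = [7, 8, 3, 9, 1, 5, 6, 0, 4, 2]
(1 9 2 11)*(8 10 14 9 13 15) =(1 13 15 8 10 14 9 2 11) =[0, 13, 11, 3, 4, 5, 6, 7, 10, 2, 14, 1, 12, 15, 9, 8]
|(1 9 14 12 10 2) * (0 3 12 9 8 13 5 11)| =|(0 3 12 10 2 1 8 13 5 11)(9 14)| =10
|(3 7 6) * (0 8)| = 6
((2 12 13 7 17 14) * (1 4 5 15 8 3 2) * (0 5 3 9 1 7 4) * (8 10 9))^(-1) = (0 1 9 10 15 5)(2 3 4 13 12)(7 14 17)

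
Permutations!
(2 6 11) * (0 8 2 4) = [8, 1, 6, 3, 0, 5, 11, 7, 2, 9, 10, 4] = (0 8 2 6 11 4)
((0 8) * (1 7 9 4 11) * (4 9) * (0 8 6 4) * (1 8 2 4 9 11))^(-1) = (0 7 1 4 2 8 11 9 6)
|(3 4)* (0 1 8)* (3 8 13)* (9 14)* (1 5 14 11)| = |(0 5 14 9 11 1 13 3 4 8)| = 10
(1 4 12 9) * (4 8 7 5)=(1 8 7 5 4 12 9)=[0, 8, 2, 3, 12, 4, 6, 5, 7, 1, 10, 11, 9]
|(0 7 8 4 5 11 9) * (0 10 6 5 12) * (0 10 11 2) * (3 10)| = 10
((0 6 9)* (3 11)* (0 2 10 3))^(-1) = (0 11 3 10 2 9 6)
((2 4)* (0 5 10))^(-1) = (0 10 5)(2 4)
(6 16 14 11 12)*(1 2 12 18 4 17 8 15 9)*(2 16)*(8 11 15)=[0, 16, 12, 3, 17, 5, 2, 7, 8, 1, 10, 18, 6, 13, 15, 9, 14, 11, 4]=(1 16 14 15 9)(2 12 6)(4 17 11 18)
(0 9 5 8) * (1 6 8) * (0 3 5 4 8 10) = (0 9 4 8 3 5 1 6 10) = [9, 6, 2, 5, 8, 1, 10, 7, 3, 4, 0]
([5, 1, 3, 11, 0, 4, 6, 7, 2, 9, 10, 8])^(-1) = (0 4 5)(2 8 11 3)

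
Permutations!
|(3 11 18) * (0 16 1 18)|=6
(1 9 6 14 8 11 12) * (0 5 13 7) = (0 5 13 7)(1 9 6 14 8 11 12) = [5, 9, 2, 3, 4, 13, 14, 0, 11, 6, 10, 12, 1, 7, 8]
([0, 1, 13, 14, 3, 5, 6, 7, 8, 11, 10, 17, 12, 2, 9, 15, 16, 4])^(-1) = (2 13)(3 4 17 11 9 14)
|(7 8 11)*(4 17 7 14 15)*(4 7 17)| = 5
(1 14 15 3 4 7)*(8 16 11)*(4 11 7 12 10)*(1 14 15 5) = [0, 15, 2, 11, 12, 1, 6, 14, 16, 9, 4, 8, 10, 13, 5, 3, 7] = (1 15 3 11 8 16 7 14 5)(4 12 10)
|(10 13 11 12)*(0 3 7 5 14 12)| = |(0 3 7 5 14 12 10 13 11)| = 9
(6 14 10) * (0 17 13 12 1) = (0 17 13 12 1)(6 14 10) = [17, 0, 2, 3, 4, 5, 14, 7, 8, 9, 6, 11, 1, 12, 10, 15, 16, 13]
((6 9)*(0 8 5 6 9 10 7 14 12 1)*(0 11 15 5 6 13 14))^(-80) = ((0 8 6 10 7)(1 11 15 5 13 14 12))^(-80) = (1 13 11 14 15 12 5)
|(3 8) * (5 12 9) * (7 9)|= |(3 8)(5 12 7 9)|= 4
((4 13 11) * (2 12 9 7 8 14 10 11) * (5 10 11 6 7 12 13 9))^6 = ((2 13)(4 9 12 5 10 6 7 8 14 11))^6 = (4 7 12 14 10)(5 11 6 9 8)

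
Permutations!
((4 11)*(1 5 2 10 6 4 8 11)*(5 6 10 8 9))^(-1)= (1 4 6)(2 5 9 11 8)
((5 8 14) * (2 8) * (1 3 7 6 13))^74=((1 3 7 6 13)(2 8 14 5))^74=(1 13 6 7 3)(2 14)(5 8)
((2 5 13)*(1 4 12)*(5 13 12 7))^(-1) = ((1 4 7 5 12)(2 13))^(-1) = (1 12 5 7 4)(2 13)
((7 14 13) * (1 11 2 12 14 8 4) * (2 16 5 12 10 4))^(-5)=(1 7 16 2 12 4 13 11 8 5 10 14)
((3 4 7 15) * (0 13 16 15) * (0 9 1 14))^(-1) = (0 14 1 9 7 4 3 15 16 13)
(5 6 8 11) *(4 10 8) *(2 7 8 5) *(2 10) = (2 7 8 11 10 5 6 4) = [0, 1, 7, 3, 2, 6, 4, 8, 11, 9, 5, 10]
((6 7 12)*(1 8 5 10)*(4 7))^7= ((1 8 5 10)(4 7 12 6))^7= (1 10 5 8)(4 6 12 7)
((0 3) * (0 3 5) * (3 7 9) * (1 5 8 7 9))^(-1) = ((0 8 7 1 5)(3 9))^(-1) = (0 5 1 7 8)(3 9)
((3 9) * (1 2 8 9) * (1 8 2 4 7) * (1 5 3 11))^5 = (1 8 7 11 3 4 9 5)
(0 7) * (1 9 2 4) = (0 7)(1 9 2 4) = [7, 9, 4, 3, 1, 5, 6, 0, 8, 2]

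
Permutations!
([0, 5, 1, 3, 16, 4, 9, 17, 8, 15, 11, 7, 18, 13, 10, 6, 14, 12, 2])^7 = [0, 7, 11, 3, 12, 17, 9, 4, 8, 15, 1, 5, 14, 13, 2, 6, 18, 16, 10]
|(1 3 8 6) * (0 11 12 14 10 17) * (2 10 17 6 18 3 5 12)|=30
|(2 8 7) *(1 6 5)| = 3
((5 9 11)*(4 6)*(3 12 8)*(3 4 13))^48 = (13)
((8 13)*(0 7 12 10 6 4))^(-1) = (0 4 6 10 12 7)(8 13) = ((0 7 12 10 6 4)(8 13))^(-1)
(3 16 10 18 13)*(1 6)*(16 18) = (1 6)(3 18 13)(10 16) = [0, 6, 2, 18, 4, 5, 1, 7, 8, 9, 16, 11, 12, 3, 14, 15, 10, 17, 13]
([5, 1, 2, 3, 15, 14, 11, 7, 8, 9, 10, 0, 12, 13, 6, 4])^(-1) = (0 11 6 14 5)(4 15)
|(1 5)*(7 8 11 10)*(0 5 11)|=7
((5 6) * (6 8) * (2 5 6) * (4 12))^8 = ((2 5 8)(4 12))^8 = (12)(2 8 5)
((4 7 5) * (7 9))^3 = (4 5 7 9)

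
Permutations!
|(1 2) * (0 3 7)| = 6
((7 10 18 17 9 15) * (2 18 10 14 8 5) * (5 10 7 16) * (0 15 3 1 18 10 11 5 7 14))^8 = (1 9 18 3 17)(2 14 11)(5 10 8)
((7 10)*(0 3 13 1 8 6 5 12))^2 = (0 13 8 5)(1 6 12 3)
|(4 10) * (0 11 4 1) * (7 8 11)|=|(0 7 8 11 4 10 1)|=7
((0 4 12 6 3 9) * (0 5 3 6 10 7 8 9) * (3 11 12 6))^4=((0 4 6 3)(5 11 12 10 7 8 9))^4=(5 7 11 8 12 9 10)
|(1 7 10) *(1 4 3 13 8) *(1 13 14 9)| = |(1 7 10 4 3 14 9)(8 13)| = 14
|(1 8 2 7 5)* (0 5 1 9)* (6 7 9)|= |(0 5 6 7 1 8 2 9)|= 8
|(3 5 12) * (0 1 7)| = 3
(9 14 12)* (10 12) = [0, 1, 2, 3, 4, 5, 6, 7, 8, 14, 12, 11, 9, 13, 10] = (9 14 10 12)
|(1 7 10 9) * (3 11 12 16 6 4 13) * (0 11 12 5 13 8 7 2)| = 15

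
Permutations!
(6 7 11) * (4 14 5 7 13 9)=(4 14 5 7 11 6 13 9)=[0, 1, 2, 3, 14, 7, 13, 11, 8, 4, 10, 6, 12, 9, 5]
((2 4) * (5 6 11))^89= ((2 4)(5 6 11))^89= (2 4)(5 11 6)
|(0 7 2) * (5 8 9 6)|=12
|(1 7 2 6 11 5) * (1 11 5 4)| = |(1 7 2 6 5 11 4)| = 7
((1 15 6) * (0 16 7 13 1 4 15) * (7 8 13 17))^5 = (4 6 15)(7 17)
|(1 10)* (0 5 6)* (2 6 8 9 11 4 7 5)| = 6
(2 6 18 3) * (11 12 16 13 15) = (2 6 18 3)(11 12 16 13 15) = [0, 1, 6, 2, 4, 5, 18, 7, 8, 9, 10, 12, 16, 15, 14, 11, 13, 17, 3]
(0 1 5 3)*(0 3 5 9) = (0 1 9) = [1, 9, 2, 3, 4, 5, 6, 7, 8, 0]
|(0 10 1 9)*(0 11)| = |(0 10 1 9 11)| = 5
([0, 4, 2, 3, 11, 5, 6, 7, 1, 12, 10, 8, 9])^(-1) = (1 8 11 4)(9 12)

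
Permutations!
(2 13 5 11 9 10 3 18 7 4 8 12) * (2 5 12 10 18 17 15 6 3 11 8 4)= [0, 1, 13, 17, 4, 8, 3, 2, 10, 18, 11, 9, 5, 12, 14, 6, 16, 15, 7]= (2 13 12 5 8 10 11 9 18 7)(3 17 15 6)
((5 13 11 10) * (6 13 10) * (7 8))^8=((5 10)(6 13 11)(7 8))^8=(6 11 13)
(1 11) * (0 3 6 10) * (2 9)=(0 3 6 10)(1 11)(2 9)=[3, 11, 9, 6, 4, 5, 10, 7, 8, 2, 0, 1]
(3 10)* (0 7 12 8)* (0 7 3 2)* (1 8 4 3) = (0 1 8 7 12 4 3 10 2) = [1, 8, 0, 10, 3, 5, 6, 12, 7, 9, 2, 11, 4]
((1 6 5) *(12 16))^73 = (1 6 5)(12 16)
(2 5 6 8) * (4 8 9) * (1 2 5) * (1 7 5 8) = [0, 2, 7, 3, 1, 6, 9, 5, 8, 4] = (1 2 7 5 6 9 4)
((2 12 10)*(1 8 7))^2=(1 7 8)(2 10 12)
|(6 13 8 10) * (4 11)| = 4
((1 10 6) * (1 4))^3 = (1 4 6 10)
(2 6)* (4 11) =[0, 1, 6, 3, 11, 5, 2, 7, 8, 9, 10, 4] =(2 6)(4 11)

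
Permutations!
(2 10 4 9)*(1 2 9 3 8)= [0, 2, 10, 8, 3, 5, 6, 7, 1, 9, 4]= (1 2 10 4 3 8)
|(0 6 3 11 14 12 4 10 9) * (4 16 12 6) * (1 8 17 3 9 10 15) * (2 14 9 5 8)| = |(0 4 15 1 2 14 6 5 8 17 3 11 9)(12 16)| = 26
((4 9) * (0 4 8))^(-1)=(0 8 9 4)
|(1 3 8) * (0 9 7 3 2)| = |(0 9 7 3 8 1 2)| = 7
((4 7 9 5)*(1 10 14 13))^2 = ((1 10 14 13)(4 7 9 5))^2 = (1 14)(4 9)(5 7)(10 13)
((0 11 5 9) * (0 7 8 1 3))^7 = (0 3 1 8 7 9 5 11)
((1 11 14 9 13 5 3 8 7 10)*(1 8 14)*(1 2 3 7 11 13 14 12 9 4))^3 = ((1 13 5 7 10 8 11 2 3 12 9 14 4))^3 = (1 7 11 12 4 5 8 3 14 13 10 2 9)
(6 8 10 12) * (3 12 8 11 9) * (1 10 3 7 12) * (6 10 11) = [0, 11, 2, 1, 4, 5, 6, 12, 3, 7, 8, 9, 10] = (1 11 9 7 12 10 8 3)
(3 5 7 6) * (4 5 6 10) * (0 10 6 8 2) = (0 10 4 5 7 6 3 8 2) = [10, 1, 0, 8, 5, 7, 3, 6, 2, 9, 4]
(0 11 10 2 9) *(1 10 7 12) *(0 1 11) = (1 10 2 9)(7 12 11) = [0, 10, 9, 3, 4, 5, 6, 12, 8, 1, 2, 7, 11]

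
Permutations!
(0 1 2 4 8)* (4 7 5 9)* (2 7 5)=(0 1 7 2 5 9 4 8)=[1, 7, 5, 3, 8, 9, 6, 2, 0, 4]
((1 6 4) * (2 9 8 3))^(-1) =(1 4 6)(2 3 8 9)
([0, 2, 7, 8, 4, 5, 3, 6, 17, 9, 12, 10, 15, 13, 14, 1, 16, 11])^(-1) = (1 15 12 10 11 17 8 3 6 7 2)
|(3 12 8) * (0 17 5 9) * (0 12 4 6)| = |(0 17 5 9 12 8 3 4 6)| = 9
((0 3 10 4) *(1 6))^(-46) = (0 10)(3 4)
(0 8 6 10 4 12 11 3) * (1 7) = (0 8 6 10 4 12 11 3)(1 7) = [8, 7, 2, 0, 12, 5, 10, 1, 6, 9, 4, 3, 11]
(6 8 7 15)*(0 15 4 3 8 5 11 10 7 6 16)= [15, 1, 2, 8, 3, 11, 5, 4, 6, 9, 7, 10, 12, 13, 14, 16, 0]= (0 15 16)(3 8 6 5 11 10 7 4)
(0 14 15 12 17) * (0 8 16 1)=(0 14 15 12 17 8 16 1)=[14, 0, 2, 3, 4, 5, 6, 7, 16, 9, 10, 11, 17, 13, 15, 12, 1, 8]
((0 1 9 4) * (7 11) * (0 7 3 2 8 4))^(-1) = (0 9 1)(2 3 11 7 4 8)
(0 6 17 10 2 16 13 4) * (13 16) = (0 6 17 10 2 13 4) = [6, 1, 13, 3, 0, 5, 17, 7, 8, 9, 2, 11, 12, 4, 14, 15, 16, 10]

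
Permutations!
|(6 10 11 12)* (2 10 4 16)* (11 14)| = |(2 10 14 11 12 6 4 16)| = 8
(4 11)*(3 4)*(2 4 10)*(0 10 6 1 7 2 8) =[10, 7, 4, 6, 11, 5, 1, 2, 0, 9, 8, 3] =(0 10 8)(1 7 2 4 11 3 6)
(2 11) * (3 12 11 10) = [0, 1, 10, 12, 4, 5, 6, 7, 8, 9, 3, 2, 11] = (2 10 3 12 11)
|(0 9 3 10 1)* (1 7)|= 6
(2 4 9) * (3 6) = (2 4 9)(3 6) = [0, 1, 4, 6, 9, 5, 3, 7, 8, 2]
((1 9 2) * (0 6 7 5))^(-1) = ((0 6 7 5)(1 9 2))^(-1) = (0 5 7 6)(1 2 9)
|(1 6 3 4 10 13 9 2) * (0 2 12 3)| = |(0 2 1 6)(3 4 10 13 9 12)| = 12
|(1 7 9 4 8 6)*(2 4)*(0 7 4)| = |(0 7 9 2)(1 4 8 6)| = 4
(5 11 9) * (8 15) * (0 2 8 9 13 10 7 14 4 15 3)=(0 2 8 3)(4 15 9 5 11 13 10 7 14)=[2, 1, 8, 0, 15, 11, 6, 14, 3, 5, 7, 13, 12, 10, 4, 9]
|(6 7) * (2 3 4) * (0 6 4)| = 6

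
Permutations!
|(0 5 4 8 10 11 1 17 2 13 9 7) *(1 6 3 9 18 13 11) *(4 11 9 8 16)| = |(0 5 11 6 3 8 10 1 17 2 9 7)(4 16)(13 18)| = 12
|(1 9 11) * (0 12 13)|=3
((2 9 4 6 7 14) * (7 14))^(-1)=((2 9 4 6 14))^(-1)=(2 14 6 4 9)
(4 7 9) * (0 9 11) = (0 9 4 7 11) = [9, 1, 2, 3, 7, 5, 6, 11, 8, 4, 10, 0]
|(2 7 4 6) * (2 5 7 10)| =|(2 10)(4 6 5 7)| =4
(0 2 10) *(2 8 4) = (0 8 4 2 10) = [8, 1, 10, 3, 2, 5, 6, 7, 4, 9, 0]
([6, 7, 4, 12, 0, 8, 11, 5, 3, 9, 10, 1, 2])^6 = [8, 2, 7, 11, 5, 0, 3, 4, 6, 9, 10, 12, 1]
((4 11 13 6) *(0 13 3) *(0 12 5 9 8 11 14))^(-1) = ((0 13 6 4 14)(3 12 5 9 8 11))^(-1) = (0 14 4 6 13)(3 11 8 9 5 12)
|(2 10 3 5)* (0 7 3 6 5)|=|(0 7 3)(2 10 6 5)|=12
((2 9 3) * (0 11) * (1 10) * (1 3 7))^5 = (0 11)(1 7 9 2 3 10)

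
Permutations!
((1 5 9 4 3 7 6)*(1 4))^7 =((1 5 9)(3 7 6 4))^7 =(1 5 9)(3 4 6 7)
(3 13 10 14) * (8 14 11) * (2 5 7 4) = [0, 1, 5, 13, 2, 7, 6, 4, 14, 9, 11, 8, 12, 10, 3] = (2 5 7 4)(3 13 10 11 8 14)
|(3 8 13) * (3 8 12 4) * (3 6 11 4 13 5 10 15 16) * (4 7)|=|(3 12 13 8 5 10 15 16)(4 6 11 7)|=8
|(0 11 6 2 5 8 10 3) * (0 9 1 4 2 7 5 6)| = 10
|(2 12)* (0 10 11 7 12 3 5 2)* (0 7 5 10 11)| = |(0 11 5 2 3 10)(7 12)| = 6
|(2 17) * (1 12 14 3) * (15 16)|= 4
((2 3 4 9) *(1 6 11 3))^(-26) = ((1 6 11 3 4 9 2))^(-26) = (1 11 4 2 6 3 9)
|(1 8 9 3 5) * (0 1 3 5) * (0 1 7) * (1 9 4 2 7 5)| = 9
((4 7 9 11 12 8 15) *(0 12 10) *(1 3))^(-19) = (0 10 11 9 7 4 15 8 12)(1 3)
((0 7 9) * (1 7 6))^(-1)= (0 9 7 1 6)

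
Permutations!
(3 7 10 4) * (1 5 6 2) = (1 5 6 2)(3 7 10 4) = [0, 5, 1, 7, 3, 6, 2, 10, 8, 9, 4]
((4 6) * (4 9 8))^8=((4 6 9 8))^8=(9)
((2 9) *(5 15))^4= (15)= ((2 9)(5 15))^4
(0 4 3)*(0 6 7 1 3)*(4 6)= (0 6 7 1 3 4)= [6, 3, 2, 4, 0, 5, 7, 1]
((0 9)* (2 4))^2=(9)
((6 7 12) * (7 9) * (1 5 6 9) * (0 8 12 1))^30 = ((0 8 12 9 7 1 5 6))^30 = (0 5 7 12)(1 9 8 6)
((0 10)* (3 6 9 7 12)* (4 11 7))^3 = ((0 10)(3 6 9 4 11 7 12))^3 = (0 10)(3 4 12 9 7 6 11)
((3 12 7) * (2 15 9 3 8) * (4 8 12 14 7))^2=((2 15 9 3 14 7 12 4 8))^2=(2 9 14 12 8 15 3 7 4)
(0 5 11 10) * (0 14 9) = (0 5 11 10 14 9) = [5, 1, 2, 3, 4, 11, 6, 7, 8, 0, 14, 10, 12, 13, 9]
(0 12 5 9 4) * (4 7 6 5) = (0 12 4)(5 9 7 6) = [12, 1, 2, 3, 0, 9, 5, 6, 8, 7, 10, 11, 4]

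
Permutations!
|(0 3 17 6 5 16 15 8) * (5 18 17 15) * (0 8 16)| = |(0 3 15 16 5)(6 18 17)| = 15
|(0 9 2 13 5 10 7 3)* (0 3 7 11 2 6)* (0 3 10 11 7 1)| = 28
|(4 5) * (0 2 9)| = |(0 2 9)(4 5)| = 6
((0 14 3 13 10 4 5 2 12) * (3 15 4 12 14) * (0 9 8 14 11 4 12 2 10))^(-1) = (0 13 3)(2 10 5 4 11)(8 9 12 15 14) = ((0 3 13)(2 11 4 5 10)(8 14 15 12 9))^(-1)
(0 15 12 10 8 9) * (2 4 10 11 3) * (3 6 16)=[15, 1, 4, 2, 10, 5, 16, 7, 9, 0, 8, 6, 11, 13, 14, 12, 3]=(0 15 12 11 6 16 3 2 4 10 8 9)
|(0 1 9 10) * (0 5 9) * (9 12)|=4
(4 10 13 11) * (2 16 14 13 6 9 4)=(2 16 14 13 11)(4 10 6 9)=[0, 1, 16, 3, 10, 5, 9, 7, 8, 4, 6, 2, 12, 11, 13, 15, 14]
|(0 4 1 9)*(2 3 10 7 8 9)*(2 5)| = |(0 4 1 5 2 3 10 7 8 9)| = 10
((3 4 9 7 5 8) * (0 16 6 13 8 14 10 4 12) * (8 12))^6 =(0 16 6 13 12)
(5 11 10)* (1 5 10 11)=(11)(1 5)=[0, 5, 2, 3, 4, 1, 6, 7, 8, 9, 10, 11]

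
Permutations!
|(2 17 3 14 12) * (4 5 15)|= 15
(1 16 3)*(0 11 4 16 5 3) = (0 11 4 16)(1 5 3) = [11, 5, 2, 1, 16, 3, 6, 7, 8, 9, 10, 4, 12, 13, 14, 15, 0]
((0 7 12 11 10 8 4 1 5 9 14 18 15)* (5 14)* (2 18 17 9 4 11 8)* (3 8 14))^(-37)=((0 7 12 14 17 9 5 4 1 3 8 11 10 2 18 15))^(-37)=(0 11 5 7 10 4 12 2 1 14 18 3 17 15 8 9)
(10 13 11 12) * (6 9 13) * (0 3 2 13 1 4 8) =(0 3 2 13 11 12 10 6 9 1 4 8) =[3, 4, 13, 2, 8, 5, 9, 7, 0, 1, 6, 12, 10, 11]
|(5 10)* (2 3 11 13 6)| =10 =|(2 3 11 13 6)(5 10)|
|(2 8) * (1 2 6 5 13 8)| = 4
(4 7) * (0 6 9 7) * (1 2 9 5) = [6, 2, 9, 3, 0, 1, 5, 4, 8, 7] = (0 6 5 1 2 9 7 4)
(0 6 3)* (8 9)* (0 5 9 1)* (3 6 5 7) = (0 5 9 8 1)(3 7) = [5, 0, 2, 7, 4, 9, 6, 3, 1, 8]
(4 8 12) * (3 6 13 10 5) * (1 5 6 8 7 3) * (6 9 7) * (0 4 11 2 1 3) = (0 4 6 13 10 9 7)(1 5 3 8 12 11 2) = [4, 5, 1, 8, 6, 3, 13, 0, 12, 7, 9, 2, 11, 10]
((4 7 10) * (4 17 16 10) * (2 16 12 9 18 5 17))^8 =((2 16 10)(4 7)(5 17 12 9 18))^8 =(2 10 16)(5 9 17 18 12)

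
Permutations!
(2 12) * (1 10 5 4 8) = [0, 10, 12, 3, 8, 4, 6, 7, 1, 9, 5, 11, 2] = (1 10 5 4 8)(2 12)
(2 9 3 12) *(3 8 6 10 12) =(2 9 8 6 10 12) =[0, 1, 9, 3, 4, 5, 10, 7, 6, 8, 12, 11, 2]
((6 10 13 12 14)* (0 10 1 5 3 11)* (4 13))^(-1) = ((0 10 4 13 12 14 6 1 5 3 11))^(-1) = (0 11 3 5 1 6 14 12 13 4 10)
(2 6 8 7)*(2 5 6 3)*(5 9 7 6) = (2 3)(6 8)(7 9) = [0, 1, 3, 2, 4, 5, 8, 9, 6, 7]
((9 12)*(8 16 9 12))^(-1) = (8 9 16) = ((8 16 9))^(-1)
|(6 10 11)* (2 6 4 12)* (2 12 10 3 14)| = 12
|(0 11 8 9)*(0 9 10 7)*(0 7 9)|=|(0 11 8 10 9)|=5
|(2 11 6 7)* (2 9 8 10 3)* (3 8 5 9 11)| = 6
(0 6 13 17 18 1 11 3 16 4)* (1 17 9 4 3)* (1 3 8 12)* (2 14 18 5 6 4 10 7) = [4, 11, 14, 16, 0, 6, 13, 2, 12, 10, 7, 3, 1, 9, 18, 15, 8, 5, 17] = (0 4)(1 11 3 16 8 12)(2 14 18 17 5 6 13 9 10 7)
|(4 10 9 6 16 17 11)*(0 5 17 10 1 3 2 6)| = |(0 5 17 11 4 1 3 2 6 16 10 9)| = 12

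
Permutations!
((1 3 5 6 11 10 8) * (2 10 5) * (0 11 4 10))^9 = ((0 11 5 6 4 10 8 1 3 2))^9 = (0 2 3 1 8 10 4 6 5 11)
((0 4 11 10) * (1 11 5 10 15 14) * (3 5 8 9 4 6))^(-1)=(0 10 5 3 6)(1 14 15 11)(4 9 8)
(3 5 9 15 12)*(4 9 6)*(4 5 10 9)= (3 10 9 15 12)(5 6)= [0, 1, 2, 10, 4, 6, 5, 7, 8, 15, 9, 11, 3, 13, 14, 12]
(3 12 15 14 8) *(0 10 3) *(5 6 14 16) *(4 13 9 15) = (0 10 3 12 4 13 9 15 16 5 6 14 8) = [10, 1, 2, 12, 13, 6, 14, 7, 0, 15, 3, 11, 4, 9, 8, 16, 5]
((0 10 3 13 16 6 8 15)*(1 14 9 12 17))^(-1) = (0 15 8 6 16 13 3 10)(1 17 12 9 14)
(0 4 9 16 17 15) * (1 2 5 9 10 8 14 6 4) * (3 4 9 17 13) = (0 1 2 5 17 15)(3 4 10 8 14 6 9 16 13) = [1, 2, 5, 4, 10, 17, 9, 7, 14, 16, 8, 11, 12, 3, 6, 0, 13, 15]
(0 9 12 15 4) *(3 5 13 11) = (0 9 12 15 4)(3 5 13 11) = [9, 1, 2, 5, 0, 13, 6, 7, 8, 12, 10, 3, 15, 11, 14, 4]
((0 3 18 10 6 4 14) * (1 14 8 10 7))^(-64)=(0 18 1)(3 7 14)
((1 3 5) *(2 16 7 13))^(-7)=(1 5 3)(2 16 7 13)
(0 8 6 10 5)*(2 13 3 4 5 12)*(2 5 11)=(0 8 6 10 12 5)(2 13 3 4 11)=[8, 1, 13, 4, 11, 0, 10, 7, 6, 9, 12, 2, 5, 3]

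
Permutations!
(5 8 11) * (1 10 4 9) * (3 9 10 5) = (1 5 8 11 3 9)(4 10) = [0, 5, 2, 9, 10, 8, 6, 7, 11, 1, 4, 3]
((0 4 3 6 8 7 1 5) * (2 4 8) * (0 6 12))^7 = ((0 8 7 1 5 6 2 4 3 12))^7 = (0 4 5 8 3 6 7 12 2 1)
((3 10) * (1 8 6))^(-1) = ((1 8 6)(3 10))^(-1) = (1 6 8)(3 10)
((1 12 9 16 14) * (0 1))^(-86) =(0 16 12)(1 14 9)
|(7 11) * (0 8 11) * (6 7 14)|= 6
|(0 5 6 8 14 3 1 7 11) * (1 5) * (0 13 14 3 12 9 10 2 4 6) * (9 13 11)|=|(0 1 7 9 10 2 4 6 8 3 5)(12 13 14)|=33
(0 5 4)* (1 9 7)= (0 5 4)(1 9 7)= [5, 9, 2, 3, 0, 4, 6, 1, 8, 7]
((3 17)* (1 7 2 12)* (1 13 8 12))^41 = ((1 7 2)(3 17)(8 12 13))^41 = (1 2 7)(3 17)(8 13 12)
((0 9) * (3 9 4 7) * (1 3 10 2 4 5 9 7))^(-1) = (0 9 5)(1 4 2 10 7 3)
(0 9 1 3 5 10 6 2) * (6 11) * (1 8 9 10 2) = (0 10 11 6 1 3 5 2)(8 9) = [10, 3, 0, 5, 4, 2, 1, 7, 9, 8, 11, 6]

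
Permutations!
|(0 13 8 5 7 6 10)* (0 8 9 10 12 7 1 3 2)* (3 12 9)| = 8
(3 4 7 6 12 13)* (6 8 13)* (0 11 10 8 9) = (0 11 10 8 13 3 4 7 9)(6 12) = [11, 1, 2, 4, 7, 5, 12, 9, 13, 0, 8, 10, 6, 3]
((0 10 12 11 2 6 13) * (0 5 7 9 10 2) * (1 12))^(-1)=(0 11 12 1 10 9 7 5 13 6 2)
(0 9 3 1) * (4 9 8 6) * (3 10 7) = (0 8 6 4 9 10 7 3 1) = [8, 0, 2, 1, 9, 5, 4, 3, 6, 10, 7]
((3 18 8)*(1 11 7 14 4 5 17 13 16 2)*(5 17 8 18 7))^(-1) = (18)(1 2 16 13 17 4 14 7 3 8 5 11)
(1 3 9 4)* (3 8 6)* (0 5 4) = (0 5 4 1 8 6 3 9) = [5, 8, 2, 9, 1, 4, 3, 7, 6, 0]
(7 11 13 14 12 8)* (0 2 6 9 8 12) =(0 2 6 9 8 7 11 13 14) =[2, 1, 6, 3, 4, 5, 9, 11, 7, 8, 10, 13, 12, 14, 0]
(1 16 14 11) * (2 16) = [0, 2, 16, 3, 4, 5, 6, 7, 8, 9, 10, 1, 12, 13, 11, 15, 14] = (1 2 16 14 11)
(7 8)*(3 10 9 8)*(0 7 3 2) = (0 7 2)(3 10 9 8) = [7, 1, 0, 10, 4, 5, 6, 2, 3, 8, 9]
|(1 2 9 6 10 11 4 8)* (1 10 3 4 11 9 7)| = |(11)(1 2 7)(3 4 8 10 9 6)| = 6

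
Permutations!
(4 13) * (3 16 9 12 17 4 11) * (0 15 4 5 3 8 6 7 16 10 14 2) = (0 15 4 13 11 8 6 7 16 9 12 17 5 3 10 14 2) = [15, 1, 0, 10, 13, 3, 7, 16, 6, 12, 14, 8, 17, 11, 2, 4, 9, 5]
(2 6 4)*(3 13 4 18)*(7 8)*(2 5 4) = [0, 1, 6, 13, 5, 4, 18, 8, 7, 9, 10, 11, 12, 2, 14, 15, 16, 17, 3] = (2 6 18 3 13)(4 5)(7 8)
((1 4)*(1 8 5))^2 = (1 8)(4 5)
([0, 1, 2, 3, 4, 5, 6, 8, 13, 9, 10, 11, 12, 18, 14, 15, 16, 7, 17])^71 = [0, 1, 2, 3, 4, 5, 6, 8, 13, 9, 10, 11, 12, 18, 14, 15, 16, 7, 17]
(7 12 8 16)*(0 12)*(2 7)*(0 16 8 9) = (0 12 9)(2 7 16) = [12, 1, 7, 3, 4, 5, 6, 16, 8, 0, 10, 11, 9, 13, 14, 15, 2]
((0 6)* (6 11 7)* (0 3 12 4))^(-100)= (0 12 6 11 4 3 7)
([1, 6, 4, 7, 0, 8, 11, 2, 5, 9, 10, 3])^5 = [7, 2, 11, 1, 3, 8, 4, 6, 5, 9, 10, 0]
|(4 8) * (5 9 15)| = |(4 8)(5 9 15)| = 6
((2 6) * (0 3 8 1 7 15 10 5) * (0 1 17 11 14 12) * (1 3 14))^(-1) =((0 14 12)(1 7 15 10 5 3 8 17 11)(2 6))^(-1) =(0 12 14)(1 11 17 8 3 5 10 15 7)(2 6)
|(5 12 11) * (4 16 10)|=|(4 16 10)(5 12 11)|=3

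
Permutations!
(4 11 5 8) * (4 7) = (4 11 5 8 7) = [0, 1, 2, 3, 11, 8, 6, 4, 7, 9, 10, 5]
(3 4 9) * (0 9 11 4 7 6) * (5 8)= (0 9 3 7 6)(4 11)(5 8)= [9, 1, 2, 7, 11, 8, 0, 6, 5, 3, 10, 4]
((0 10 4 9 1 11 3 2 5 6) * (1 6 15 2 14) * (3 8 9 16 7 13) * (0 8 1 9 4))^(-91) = ((0 10)(1 11)(2 5 15)(3 14 9 6 8 4 16 7 13))^(-91) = (0 10)(1 11)(2 15 5)(3 13 7 16 4 8 6 9 14)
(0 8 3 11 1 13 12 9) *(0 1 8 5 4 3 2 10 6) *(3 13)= (0 5 4 13 12 9 1 3 11 8 2 10 6)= [5, 3, 10, 11, 13, 4, 0, 7, 2, 1, 6, 8, 9, 12]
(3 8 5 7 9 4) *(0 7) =[7, 1, 2, 8, 3, 0, 6, 9, 5, 4] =(0 7 9 4 3 8 5)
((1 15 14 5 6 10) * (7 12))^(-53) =((1 15 14 5 6 10)(7 12))^(-53) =(1 15 14 5 6 10)(7 12)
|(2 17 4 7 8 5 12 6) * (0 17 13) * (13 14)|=11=|(0 17 4 7 8 5 12 6 2 14 13)|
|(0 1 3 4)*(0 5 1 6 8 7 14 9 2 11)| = |(0 6 8 7 14 9 2 11)(1 3 4 5)| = 8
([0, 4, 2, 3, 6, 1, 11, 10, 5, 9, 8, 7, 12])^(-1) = (12)(1 5 8 10 7 11 6 4)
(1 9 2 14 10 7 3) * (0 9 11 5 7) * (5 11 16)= (0 9 2 14 10)(1 16 5 7 3)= [9, 16, 14, 1, 4, 7, 6, 3, 8, 2, 0, 11, 12, 13, 10, 15, 5]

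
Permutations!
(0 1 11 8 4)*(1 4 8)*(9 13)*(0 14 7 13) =[4, 11, 2, 3, 14, 5, 6, 13, 8, 0, 10, 1, 12, 9, 7] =(0 4 14 7 13 9)(1 11)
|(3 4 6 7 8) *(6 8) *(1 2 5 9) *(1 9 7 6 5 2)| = |(9)(3 4 8)(5 7)| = 6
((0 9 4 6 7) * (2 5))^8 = (0 6 9 7 4)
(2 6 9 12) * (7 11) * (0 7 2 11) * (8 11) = [7, 1, 6, 3, 4, 5, 9, 0, 11, 12, 10, 2, 8] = (0 7)(2 6 9 12 8 11)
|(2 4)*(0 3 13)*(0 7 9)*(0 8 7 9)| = |(0 3 13 9 8 7)(2 4)| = 6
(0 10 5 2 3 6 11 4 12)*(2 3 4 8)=(0 10 5 3 6 11 8 2 4 12)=[10, 1, 4, 6, 12, 3, 11, 7, 2, 9, 5, 8, 0]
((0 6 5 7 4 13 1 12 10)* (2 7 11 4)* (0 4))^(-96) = ((0 6 5 11)(1 12 10 4 13)(2 7))^(-96) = (1 13 4 10 12)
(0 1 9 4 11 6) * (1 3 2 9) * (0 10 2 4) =(0 3 4 11 6 10 2 9) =[3, 1, 9, 4, 11, 5, 10, 7, 8, 0, 2, 6]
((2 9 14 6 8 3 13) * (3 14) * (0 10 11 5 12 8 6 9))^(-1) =(0 2 13 3 9 14 8 12 5 11 10)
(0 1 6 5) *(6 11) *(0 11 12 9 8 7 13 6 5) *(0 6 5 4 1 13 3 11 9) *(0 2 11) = (0 13 5 9 8 7 3)(1 12 2 11 4) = [13, 12, 11, 0, 1, 9, 6, 3, 7, 8, 10, 4, 2, 5]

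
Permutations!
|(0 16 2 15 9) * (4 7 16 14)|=8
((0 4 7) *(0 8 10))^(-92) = (0 8 4 10 7)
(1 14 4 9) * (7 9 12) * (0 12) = (0 12 7 9 1 14 4) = [12, 14, 2, 3, 0, 5, 6, 9, 8, 1, 10, 11, 7, 13, 4]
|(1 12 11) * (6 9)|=6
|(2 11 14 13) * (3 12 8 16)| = |(2 11 14 13)(3 12 8 16)| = 4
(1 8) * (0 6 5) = (0 6 5)(1 8) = [6, 8, 2, 3, 4, 0, 5, 7, 1]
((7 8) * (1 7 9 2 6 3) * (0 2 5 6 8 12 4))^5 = ((0 2 8 9 5 6 3 1 7 12 4))^5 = (0 6 4 5 12 9 7 8 1 2 3)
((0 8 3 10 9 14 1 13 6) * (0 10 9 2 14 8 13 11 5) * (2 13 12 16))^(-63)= (0 12 16 2 14 1 11 5)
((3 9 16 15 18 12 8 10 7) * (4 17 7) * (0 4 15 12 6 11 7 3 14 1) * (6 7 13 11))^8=((0 4 17 3 9 16 12 8 10 15 18 7 14 1)(11 13))^8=(0 10 17 18 9 14 12)(1 8 4 15 3 7 16)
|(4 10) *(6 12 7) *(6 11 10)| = |(4 6 12 7 11 10)| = 6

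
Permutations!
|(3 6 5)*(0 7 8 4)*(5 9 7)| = 8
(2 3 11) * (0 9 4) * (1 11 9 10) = (0 10 1 11 2 3 9 4) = [10, 11, 3, 9, 0, 5, 6, 7, 8, 4, 1, 2]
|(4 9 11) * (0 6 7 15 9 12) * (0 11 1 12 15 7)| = 6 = |(0 6)(1 12 11 4 15 9)|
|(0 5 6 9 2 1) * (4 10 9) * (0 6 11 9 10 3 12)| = 10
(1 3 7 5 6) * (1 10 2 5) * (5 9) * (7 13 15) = [0, 3, 9, 13, 4, 6, 10, 1, 8, 5, 2, 11, 12, 15, 14, 7] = (1 3 13 15 7)(2 9 5 6 10)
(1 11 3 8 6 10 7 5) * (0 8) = [8, 11, 2, 0, 4, 1, 10, 5, 6, 9, 7, 3] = (0 8 6 10 7 5 1 11 3)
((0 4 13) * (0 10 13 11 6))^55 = ((0 4 11 6)(10 13))^55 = (0 6 11 4)(10 13)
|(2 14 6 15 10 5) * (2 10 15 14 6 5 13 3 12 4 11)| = |(15)(2 6 14 5 10 13 3 12 4 11)| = 10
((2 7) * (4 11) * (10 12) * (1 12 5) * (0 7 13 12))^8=((0 7 2 13 12 10 5 1)(4 11))^8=(13)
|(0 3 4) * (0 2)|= |(0 3 4 2)|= 4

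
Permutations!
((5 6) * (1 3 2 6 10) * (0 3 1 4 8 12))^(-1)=((0 3 2 6 5 10 4 8 12))^(-1)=(0 12 8 4 10 5 6 2 3)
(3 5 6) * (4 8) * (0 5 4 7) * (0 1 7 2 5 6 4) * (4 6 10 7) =(0 10 7 1 4 8 2 5 6 3) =[10, 4, 5, 0, 8, 6, 3, 1, 2, 9, 7]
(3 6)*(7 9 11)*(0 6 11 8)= (0 6 3 11 7 9 8)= [6, 1, 2, 11, 4, 5, 3, 9, 0, 8, 10, 7]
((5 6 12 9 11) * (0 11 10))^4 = ((0 11 5 6 12 9 10))^4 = (0 12 11 9 5 10 6)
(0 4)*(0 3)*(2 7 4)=(0 2 7 4 3)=[2, 1, 7, 0, 3, 5, 6, 4]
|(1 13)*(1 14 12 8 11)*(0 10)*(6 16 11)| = 8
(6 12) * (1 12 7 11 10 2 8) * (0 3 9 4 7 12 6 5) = [3, 6, 8, 9, 7, 0, 12, 11, 1, 4, 2, 10, 5] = (0 3 9 4 7 11 10 2 8 1 6 12 5)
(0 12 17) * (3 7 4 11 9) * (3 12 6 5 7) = (0 6 5 7 4 11 9 12 17) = [6, 1, 2, 3, 11, 7, 5, 4, 8, 12, 10, 9, 17, 13, 14, 15, 16, 0]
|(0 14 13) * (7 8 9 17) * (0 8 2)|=8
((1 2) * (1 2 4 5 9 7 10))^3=(1 9)(4 7)(5 10)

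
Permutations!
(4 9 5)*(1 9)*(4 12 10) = (1 9 5 12 10 4) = [0, 9, 2, 3, 1, 12, 6, 7, 8, 5, 4, 11, 10]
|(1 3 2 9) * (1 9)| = 3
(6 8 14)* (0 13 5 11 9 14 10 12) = [13, 1, 2, 3, 4, 11, 8, 7, 10, 14, 12, 9, 0, 5, 6] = (0 13 5 11 9 14 6 8 10 12)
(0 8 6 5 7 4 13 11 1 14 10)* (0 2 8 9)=(0 9)(1 14 10 2 8 6 5 7 4 13 11)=[9, 14, 8, 3, 13, 7, 5, 4, 6, 0, 2, 1, 12, 11, 10]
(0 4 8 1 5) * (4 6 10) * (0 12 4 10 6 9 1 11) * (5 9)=[5, 9, 2, 3, 8, 12, 6, 7, 11, 1, 10, 0, 4]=(0 5 12 4 8 11)(1 9)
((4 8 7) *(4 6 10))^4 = (4 10 6 7 8)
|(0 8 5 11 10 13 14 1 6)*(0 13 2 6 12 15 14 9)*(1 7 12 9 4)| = 44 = |(0 8 5 11 10 2 6 13 4 1 9)(7 12 15 14)|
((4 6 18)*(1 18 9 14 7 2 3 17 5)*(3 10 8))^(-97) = (1 2 18 10 4 8 6 3 9 17 14 5 7)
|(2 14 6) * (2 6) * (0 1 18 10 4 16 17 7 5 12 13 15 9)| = |(0 1 18 10 4 16 17 7 5 12 13 15 9)(2 14)| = 26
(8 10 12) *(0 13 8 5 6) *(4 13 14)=(0 14 4 13 8 10 12 5 6)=[14, 1, 2, 3, 13, 6, 0, 7, 10, 9, 12, 11, 5, 8, 4]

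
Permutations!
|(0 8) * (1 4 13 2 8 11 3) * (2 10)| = 9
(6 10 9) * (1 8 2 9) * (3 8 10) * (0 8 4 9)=(0 8 2)(1 10)(3 4 9 6)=[8, 10, 0, 4, 9, 5, 3, 7, 2, 6, 1]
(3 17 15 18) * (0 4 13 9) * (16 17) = (0 4 13 9)(3 16 17 15 18) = [4, 1, 2, 16, 13, 5, 6, 7, 8, 0, 10, 11, 12, 9, 14, 18, 17, 15, 3]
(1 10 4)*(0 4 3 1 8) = (0 4 8)(1 10 3) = [4, 10, 2, 1, 8, 5, 6, 7, 0, 9, 3]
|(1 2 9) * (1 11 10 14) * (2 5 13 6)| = |(1 5 13 6 2 9 11 10 14)| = 9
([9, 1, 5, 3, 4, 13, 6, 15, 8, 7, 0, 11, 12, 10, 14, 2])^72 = (15)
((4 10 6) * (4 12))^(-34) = (4 6)(10 12)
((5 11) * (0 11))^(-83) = (0 11 5)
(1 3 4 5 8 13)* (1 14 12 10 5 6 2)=(1 3 4 6 2)(5 8 13 14 12 10)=[0, 3, 1, 4, 6, 8, 2, 7, 13, 9, 5, 11, 10, 14, 12]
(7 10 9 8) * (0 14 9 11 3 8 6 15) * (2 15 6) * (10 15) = (0 14 9 2 10 11 3 8 7 15) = [14, 1, 10, 8, 4, 5, 6, 15, 7, 2, 11, 3, 12, 13, 9, 0]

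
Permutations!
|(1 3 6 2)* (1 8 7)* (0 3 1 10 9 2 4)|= |(0 3 6 4)(2 8 7 10 9)|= 20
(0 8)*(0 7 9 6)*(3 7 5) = (0 8 5 3 7 9 6) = [8, 1, 2, 7, 4, 3, 0, 9, 5, 6]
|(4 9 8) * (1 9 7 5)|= |(1 9 8 4 7 5)|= 6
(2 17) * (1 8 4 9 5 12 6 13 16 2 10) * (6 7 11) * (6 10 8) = (1 6 13 16 2 17 8 4 9 5 12 7 11 10) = [0, 6, 17, 3, 9, 12, 13, 11, 4, 5, 1, 10, 7, 16, 14, 15, 2, 8]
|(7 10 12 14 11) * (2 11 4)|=|(2 11 7 10 12 14 4)|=7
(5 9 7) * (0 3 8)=(0 3 8)(5 9 7)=[3, 1, 2, 8, 4, 9, 6, 5, 0, 7]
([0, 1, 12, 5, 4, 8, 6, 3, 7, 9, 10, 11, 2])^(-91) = (2 12)(3 5 8 7)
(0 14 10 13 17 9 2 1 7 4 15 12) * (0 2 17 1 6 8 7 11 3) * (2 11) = (0 14 10 13 1 2 6 8 7 4 15 12 11 3)(9 17) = [14, 2, 6, 0, 15, 5, 8, 4, 7, 17, 13, 3, 11, 1, 10, 12, 16, 9]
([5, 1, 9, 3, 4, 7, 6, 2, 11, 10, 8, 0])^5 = (0 10 7 11 9 5 8 2)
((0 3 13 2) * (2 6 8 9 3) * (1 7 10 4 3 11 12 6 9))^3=((0 2)(1 7 10 4 3 13 9 11 12 6 8))^3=(0 2)(1 4 9 6 7 3 11 8 10 13 12)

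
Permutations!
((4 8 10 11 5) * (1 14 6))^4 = ((1 14 6)(4 8 10 11 5))^4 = (1 14 6)(4 5 11 10 8)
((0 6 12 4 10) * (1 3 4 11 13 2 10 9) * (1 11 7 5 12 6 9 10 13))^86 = (13)(0 11 3 10 9 1 4)(5 7 12)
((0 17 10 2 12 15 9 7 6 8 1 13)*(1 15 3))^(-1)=((0 17 10 2 12 3 1 13)(6 8 15 9 7))^(-1)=(0 13 1 3 12 2 10 17)(6 7 9 15 8)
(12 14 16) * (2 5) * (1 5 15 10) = (1 5 2 15 10)(12 14 16) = [0, 5, 15, 3, 4, 2, 6, 7, 8, 9, 1, 11, 14, 13, 16, 10, 12]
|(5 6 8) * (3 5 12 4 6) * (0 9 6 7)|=14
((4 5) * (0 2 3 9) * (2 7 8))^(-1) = (0 9 3 2 8 7)(4 5) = ((0 7 8 2 3 9)(4 5))^(-1)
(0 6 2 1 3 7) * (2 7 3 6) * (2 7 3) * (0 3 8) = [7, 6, 1, 2, 4, 5, 8, 3, 0] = (0 7 3 2 1 6 8)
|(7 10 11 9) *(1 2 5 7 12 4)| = 9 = |(1 2 5 7 10 11 9 12 4)|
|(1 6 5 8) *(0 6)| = 5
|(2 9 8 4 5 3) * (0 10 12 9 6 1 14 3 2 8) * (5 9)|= |(0 10 12 5 2 6 1 14 3 8 4 9)|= 12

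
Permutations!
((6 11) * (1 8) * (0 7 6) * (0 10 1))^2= (0 6 10 8 7 11 1)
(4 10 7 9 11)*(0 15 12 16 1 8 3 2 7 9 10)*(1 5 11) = (0 15 12 16 5 11 4)(1 8 3 2 7 10 9) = [15, 8, 7, 2, 0, 11, 6, 10, 3, 1, 9, 4, 16, 13, 14, 12, 5]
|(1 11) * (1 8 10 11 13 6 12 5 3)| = 6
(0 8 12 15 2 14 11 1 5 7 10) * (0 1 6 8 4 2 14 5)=(0 4 2 5 7 10 1)(6 8 12 15 14 11)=[4, 0, 5, 3, 2, 7, 8, 10, 12, 9, 1, 6, 15, 13, 11, 14]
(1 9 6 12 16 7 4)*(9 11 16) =[0, 11, 2, 3, 1, 5, 12, 4, 8, 6, 10, 16, 9, 13, 14, 15, 7] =(1 11 16 7 4)(6 12 9)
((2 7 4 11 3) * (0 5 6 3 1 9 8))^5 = (0 7 8 2 9 3 1 6 11 5 4)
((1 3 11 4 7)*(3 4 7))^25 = (11) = ((1 4 3 11 7))^25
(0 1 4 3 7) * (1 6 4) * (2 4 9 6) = (0 2 4 3 7)(6 9) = [2, 1, 4, 7, 3, 5, 9, 0, 8, 6]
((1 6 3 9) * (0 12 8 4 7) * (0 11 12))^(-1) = (1 9 3 6)(4 8 12 11 7)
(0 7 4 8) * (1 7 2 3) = (0 2 3 1 7 4 8) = [2, 7, 3, 1, 8, 5, 6, 4, 0]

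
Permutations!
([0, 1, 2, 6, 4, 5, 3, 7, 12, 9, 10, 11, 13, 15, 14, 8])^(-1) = [0, 1, 2, 6, 4, 5, 3, 7, 15, 9, 10, 11, 8, 12, 14, 13]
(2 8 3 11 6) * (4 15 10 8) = (2 4 15 10 8 3 11 6) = [0, 1, 4, 11, 15, 5, 2, 7, 3, 9, 8, 6, 12, 13, 14, 10]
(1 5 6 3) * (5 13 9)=(1 13 9 5 6 3)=[0, 13, 2, 1, 4, 6, 3, 7, 8, 5, 10, 11, 12, 9]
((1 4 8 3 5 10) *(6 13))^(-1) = ((1 4 8 3 5 10)(6 13))^(-1) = (1 10 5 3 8 4)(6 13)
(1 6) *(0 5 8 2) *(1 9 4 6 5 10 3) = (0 10 3 1 5 8 2)(4 6 9) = [10, 5, 0, 1, 6, 8, 9, 7, 2, 4, 3]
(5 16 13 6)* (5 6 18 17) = (5 16 13 18 17) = [0, 1, 2, 3, 4, 16, 6, 7, 8, 9, 10, 11, 12, 18, 14, 15, 13, 5, 17]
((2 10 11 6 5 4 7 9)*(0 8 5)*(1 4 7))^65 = (0 5 9 10 6 8 7 2 11)(1 4)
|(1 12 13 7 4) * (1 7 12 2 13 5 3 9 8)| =|(1 2 13 12 5 3 9 8)(4 7)| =8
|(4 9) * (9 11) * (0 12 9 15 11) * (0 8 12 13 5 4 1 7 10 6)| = 22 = |(0 13 5 4 8 12 9 1 7 10 6)(11 15)|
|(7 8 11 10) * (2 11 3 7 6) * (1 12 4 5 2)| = 24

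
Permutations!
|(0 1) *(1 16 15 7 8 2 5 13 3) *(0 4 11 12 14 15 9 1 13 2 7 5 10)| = |(0 16 9 1 4 11 12 14 15 5 2 10)(3 13)(7 8)| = 12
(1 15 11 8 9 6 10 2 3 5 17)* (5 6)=(1 15 11 8 9 5 17)(2 3 6 10)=[0, 15, 3, 6, 4, 17, 10, 7, 9, 5, 2, 8, 12, 13, 14, 11, 16, 1]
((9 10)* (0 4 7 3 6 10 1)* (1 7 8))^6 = (0 8)(1 4)(3 6 10 9 7)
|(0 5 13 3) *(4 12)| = 4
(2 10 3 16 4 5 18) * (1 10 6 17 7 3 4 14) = [0, 10, 6, 16, 5, 18, 17, 3, 8, 9, 4, 11, 12, 13, 1, 15, 14, 7, 2] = (1 10 4 5 18 2 6 17 7 3 16 14)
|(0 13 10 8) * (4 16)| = 4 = |(0 13 10 8)(4 16)|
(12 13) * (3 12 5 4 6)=(3 12 13 5 4 6)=[0, 1, 2, 12, 6, 4, 3, 7, 8, 9, 10, 11, 13, 5]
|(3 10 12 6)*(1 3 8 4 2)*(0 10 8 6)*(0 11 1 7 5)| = 11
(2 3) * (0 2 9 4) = (0 2 3 9 4) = [2, 1, 3, 9, 0, 5, 6, 7, 8, 4]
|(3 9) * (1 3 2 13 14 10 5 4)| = |(1 3 9 2 13 14 10 5 4)| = 9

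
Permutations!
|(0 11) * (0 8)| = 3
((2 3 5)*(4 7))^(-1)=((2 3 5)(4 7))^(-1)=(2 5 3)(4 7)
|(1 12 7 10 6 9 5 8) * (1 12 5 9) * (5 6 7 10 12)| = 6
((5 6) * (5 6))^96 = (6)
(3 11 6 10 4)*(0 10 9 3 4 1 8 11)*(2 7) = (0 10 1 8 11 6 9 3)(2 7) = [10, 8, 7, 0, 4, 5, 9, 2, 11, 3, 1, 6]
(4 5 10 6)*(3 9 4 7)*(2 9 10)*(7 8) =[0, 1, 9, 10, 5, 2, 8, 3, 7, 4, 6] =(2 9 4 5)(3 10 6 8 7)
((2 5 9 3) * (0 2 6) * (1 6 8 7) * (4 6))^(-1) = ((0 2 5 9 3 8 7 1 4 6))^(-1) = (0 6 4 1 7 8 3 9 5 2)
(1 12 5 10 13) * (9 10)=[0, 12, 2, 3, 4, 9, 6, 7, 8, 10, 13, 11, 5, 1]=(1 12 5 9 10 13)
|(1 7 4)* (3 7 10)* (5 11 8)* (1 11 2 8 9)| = |(1 10 3 7 4 11 9)(2 8 5)| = 21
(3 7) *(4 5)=(3 7)(4 5)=[0, 1, 2, 7, 5, 4, 6, 3]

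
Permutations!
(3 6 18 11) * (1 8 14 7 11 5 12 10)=(1 8 14 7 11 3 6 18 5 12 10)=[0, 8, 2, 6, 4, 12, 18, 11, 14, 9, 1, 3, 10, 13, 7, 15, 16, 17, 5]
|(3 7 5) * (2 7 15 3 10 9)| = 10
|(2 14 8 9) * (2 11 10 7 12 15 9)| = |(2 14 8)(7 12 15 9 11 10)| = 6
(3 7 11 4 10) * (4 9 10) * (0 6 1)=(0 6 1)(3 7 11 9 10)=[6, 0, 2, 7, 4, 5, 1, 11, 8, 10, 3, 9]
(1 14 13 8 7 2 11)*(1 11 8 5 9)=(1 14 13 5 9)(2 8 7)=[0, 14, 8, 3, 4, 9, 6, 2, 7, 1, 10, 11, 12, 5, 13]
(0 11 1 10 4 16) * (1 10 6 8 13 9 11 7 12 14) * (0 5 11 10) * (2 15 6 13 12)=[7, 13, 15, 3, 16, 11, 8, 2, 12, 10, 4, 0, 14, 9, 1, 6, 5]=(0 7 2 15 6 8 12 14 1 13 9 10 4 16 5 11)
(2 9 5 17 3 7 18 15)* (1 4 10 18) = [0, 4, 9, 7, 10, 17, 6, 1, 8, 5, 18, 11, 12, 13, 14, 2, 16, 3, 15] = (1 4 10 18 15 2 9 5 17 3 7)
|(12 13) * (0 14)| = 2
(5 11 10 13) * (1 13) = (1 13 5 11 10) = [0, 13, 2, 3, 4, 11, 6, 7, 8, 9, 1, 10, 12, 5]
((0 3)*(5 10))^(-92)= (10)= ((0 3)(5 10))^(-92)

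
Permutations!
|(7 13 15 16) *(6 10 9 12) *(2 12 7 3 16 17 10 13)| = 18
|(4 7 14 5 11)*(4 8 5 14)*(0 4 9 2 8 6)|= |(14)(0 4 7 9 2 8 5 11 6)|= 9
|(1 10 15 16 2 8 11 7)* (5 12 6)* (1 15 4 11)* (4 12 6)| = 10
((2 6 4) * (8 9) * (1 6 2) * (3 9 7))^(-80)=(9)(1 6 4)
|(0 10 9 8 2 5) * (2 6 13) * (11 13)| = |(0 10 9 8 6 11 13 2 5)| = 9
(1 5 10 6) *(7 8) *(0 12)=(0 12)(1 5 10 6)(7 8)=[12, 5, 2, 3, 4, 10, 1, 8, 7, 9, 6, 11, 0]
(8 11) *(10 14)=(8 11)(10 14)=[0, 1, 2, 3, 4, 5, 6, 7, 11, 9, 14, 8, 12, 13, 10]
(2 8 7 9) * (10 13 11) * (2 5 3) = (2 8 7 9 5 3)(10 13 11) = [0, 1, 8, 2, 4, 3, 6, 9, 7, 5, 13, 10, 12, 11]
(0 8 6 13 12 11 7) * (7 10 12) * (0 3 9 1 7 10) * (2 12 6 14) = (0 8 14 2 12 11)(1 7 3 9)(6 13 10) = [8, 7, 12, 9, 4, 5, 13, 3, 14, 1, 6, 0, 11, 10, 2]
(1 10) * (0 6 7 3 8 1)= (0 6 7 3 8 1 10)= [6, 10, 2, 8, 4, 5, 7, 3, 1, 9, 0]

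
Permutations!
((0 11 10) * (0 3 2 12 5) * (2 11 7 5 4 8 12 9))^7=((0 7 5)(2 9)(3 11 10)(4 8 12))^7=(0 7 5)(2 9)(3 11 10)(4 8 12)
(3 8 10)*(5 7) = (3 8 10)(5 7) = [0, 1, 2, 8, 4, 7, 6, 5, 10, 9, 3]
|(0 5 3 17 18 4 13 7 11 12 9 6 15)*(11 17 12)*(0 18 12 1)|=|(0 5 3 1)(4 13 7 17 12 9 6 15 18)|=36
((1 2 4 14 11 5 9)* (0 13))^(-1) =(0 13)(1 9 5 11 14 4 2)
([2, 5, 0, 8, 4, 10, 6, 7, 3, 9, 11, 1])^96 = (11)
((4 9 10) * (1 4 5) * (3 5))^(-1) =(1 5 3 10 9 4)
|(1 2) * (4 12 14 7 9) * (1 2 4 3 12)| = |(1 4)(3 12 14 7 9)| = 10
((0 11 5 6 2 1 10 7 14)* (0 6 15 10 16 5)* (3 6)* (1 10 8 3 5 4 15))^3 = (0 11)(1 15 6 7)(2 14 16 8)(3 10 5 4)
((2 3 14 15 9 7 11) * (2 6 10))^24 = ((2 3 14 15 9 7 11 6 10))^24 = (2 11 15)(3 6 9)(7 14 10)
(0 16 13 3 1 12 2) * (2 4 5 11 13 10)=(0 16 10 2)(1 12 4 5 11 13 3)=[16, 12, 0, 1, 5, 11, 6, 7, 8, 9, 2, 13, 4, 3, 14, 15, 10]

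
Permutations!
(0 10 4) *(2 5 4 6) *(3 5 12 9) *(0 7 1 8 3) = (0 10 6 2 12 9)(1 8 3 5 4 7) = [10, 8, 12, 5, 7, 4, 2, 1, 3, 0, 6, 11, 9]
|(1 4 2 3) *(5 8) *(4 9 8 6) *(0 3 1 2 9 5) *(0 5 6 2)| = 14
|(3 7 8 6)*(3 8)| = 2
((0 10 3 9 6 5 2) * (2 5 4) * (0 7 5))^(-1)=(0 5 7 2 4 6 9 3 10)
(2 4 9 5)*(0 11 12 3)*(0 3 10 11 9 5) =[9, 1, 4, 3, 5, 2, 6, 7, 8, 0, 11, 12, 10] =(0 9)(2 4 5)(10 11 12)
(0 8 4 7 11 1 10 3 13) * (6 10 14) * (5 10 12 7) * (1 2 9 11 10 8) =(0 1 14 6 12 7 10 3 13)(2 9 11)(4 5 8) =[1, 14, 9, 13, 5, 8, 12, 10, 4, 11, 3, 2, 7, 0, 6]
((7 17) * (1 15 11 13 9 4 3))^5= ((1 15 11 13 9 4 3)(7 17))^5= (1 4 13 15 3 9 11)(7 17)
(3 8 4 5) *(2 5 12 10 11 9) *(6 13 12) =[0, 1, 5, 8, 6, 3, 13, 7, 4, 2, 11, 9, 10, 12] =(2 5 3 8 4 6 13 12 10 11 9)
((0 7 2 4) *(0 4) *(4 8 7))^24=((0 4 8 7 2))^24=(0 2 7 8 4)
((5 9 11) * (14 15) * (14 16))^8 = ((5 9 11)(14 15 16))^8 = (5 11 9)(14 16 15)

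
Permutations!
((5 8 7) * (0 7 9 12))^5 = ((0 7 5 8 9 12))^5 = (0 12 9 8 5 7)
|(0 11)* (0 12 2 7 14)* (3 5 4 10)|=|(0 11 12 2 7 14)(3 5 4 10)|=12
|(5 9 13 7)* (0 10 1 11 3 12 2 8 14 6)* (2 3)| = |(0 10 1 11 2 8 14 6)(3 12)(5 9 13 7)| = 8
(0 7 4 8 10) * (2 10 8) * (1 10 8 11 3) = (0 7 4 2 8 11 3 1 10) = [7, 10, 8, 1, 2, 5, 6, 4, 11, 9, 0, 3]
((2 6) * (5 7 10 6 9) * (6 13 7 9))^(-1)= ((2 6)(5 9)(7 10 13))^(-1)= (2 6)(5 9)(7 13 10)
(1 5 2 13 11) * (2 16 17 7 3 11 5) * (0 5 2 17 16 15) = [5, 17, 13, 11, 4, 15, 6, 3, 8, 9, 10, 1, 12, 2, 14, 0, 16, 7] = (0 5 15)(1 17 7 3 11)(2 13)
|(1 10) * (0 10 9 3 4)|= 6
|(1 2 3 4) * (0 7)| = |(0 7)(1 2 3 4)| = 4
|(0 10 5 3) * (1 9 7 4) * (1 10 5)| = 15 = |(0 5 3)(1 9 7 4 10)|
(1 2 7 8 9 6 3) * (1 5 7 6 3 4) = (1 2 6 4)(3 5 7 8 9) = [0, 2, 6, 5, 1, 7, 4, 8, 9, 3]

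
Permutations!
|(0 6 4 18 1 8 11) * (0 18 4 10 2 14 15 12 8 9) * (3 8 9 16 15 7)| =15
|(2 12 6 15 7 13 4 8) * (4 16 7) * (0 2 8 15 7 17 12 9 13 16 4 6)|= |(0 2 9 13 4 15 6 7 16 17 12)|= 11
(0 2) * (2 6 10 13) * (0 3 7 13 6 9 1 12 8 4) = (0 9 1 12 8 4)(2 3 7 13)(6 10) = [9, 12, 3, 7, 0, 5, 10, 13, 4, 1, 6, 11, 8, 2]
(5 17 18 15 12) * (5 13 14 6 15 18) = [0, 1, 2, 3, 4, 17, 15, 7, 8, 9, 10, 11, 13, 14, 6, 12, 16, 5, 18] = (18)(5 17)(6 15 12 13 14)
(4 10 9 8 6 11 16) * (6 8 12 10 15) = [0, 1, 2, 3, 15, 5, 11, 7, 8, 12, 9, 16, 10, 13, 14, 6, 4] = (4 15 6 11 16)(9 12 10)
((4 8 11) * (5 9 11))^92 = ((4 8 5 9 11))^92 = (4 5 11 8 9)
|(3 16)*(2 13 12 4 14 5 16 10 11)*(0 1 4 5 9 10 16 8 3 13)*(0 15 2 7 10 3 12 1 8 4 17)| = |(0 8 12 5 4 14 9 3 16 13 1 17)(2 15)(7 10 11)| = 12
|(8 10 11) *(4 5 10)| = 5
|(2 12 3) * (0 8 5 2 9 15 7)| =9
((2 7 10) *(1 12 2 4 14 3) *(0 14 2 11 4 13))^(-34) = ((0 14 3 1 12 11 4 2 7 10 13))^(-34) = (0 13 10 7 2 4 11 12 1 3 14)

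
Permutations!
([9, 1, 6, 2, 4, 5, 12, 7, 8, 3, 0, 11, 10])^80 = (0 2 10 3 12 9 6)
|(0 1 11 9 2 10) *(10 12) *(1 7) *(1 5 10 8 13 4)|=|(0 7 5 10)(1 11 9 2 12 8 13 4)|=8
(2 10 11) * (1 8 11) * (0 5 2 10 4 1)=(0 5 2 4 1 8 11 10)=[5, 8, 4, 3, 1, 2, 6, 7, 11, 9, 0, 10]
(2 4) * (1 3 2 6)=(1 3 2 4 6)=[0, 3, 4, 2, 6, 5, 1]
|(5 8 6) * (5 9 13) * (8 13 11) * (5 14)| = |(5 13 14)(6 9 11 8)| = 12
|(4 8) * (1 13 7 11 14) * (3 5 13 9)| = |(1 9 3 5 13 7 11 14)(4 8)| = 8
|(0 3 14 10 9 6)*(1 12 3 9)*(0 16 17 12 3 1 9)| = 9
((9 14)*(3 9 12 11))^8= (3 12 9 11 14)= ((3 9 14 12 11))^8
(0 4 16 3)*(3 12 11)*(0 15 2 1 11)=(0 4 16 12)(1 11 3 15 2)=[4, 11, 1, 15, 16, 5, 6, 7, 8, 9, 10, 3, 0, 13, 14, 2, 12]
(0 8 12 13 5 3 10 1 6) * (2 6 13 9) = (0 8 12 9 2 6)(1 13 5 3 10) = [8, 13, 6, 10, 4, 3, 0, 7, 12, 2, 1, 11, 9, 5]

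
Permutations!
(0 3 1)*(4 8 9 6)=(0 3 1)(4 8 9 6)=[3, 0, 2, 1, 8, 5, 4, 7, 9, 6]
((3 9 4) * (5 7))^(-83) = ((3 9 4)(5 7))^(-83) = (3 9 4)(5 7)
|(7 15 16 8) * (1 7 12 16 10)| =|(1 7 15 10)(8 12 16)| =12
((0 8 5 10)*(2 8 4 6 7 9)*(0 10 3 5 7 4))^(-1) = (10)(2 9 7 8)(3 5)(4 6)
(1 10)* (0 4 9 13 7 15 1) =[4, 10, 2, 3, 9, 5, 6, 15, 8, 13, 0, 11, 12, 7, 14, 1] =(0 4 9 13 7 15 1 10)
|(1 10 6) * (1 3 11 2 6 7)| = |(1 10 7)(2 6 3 11)| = 12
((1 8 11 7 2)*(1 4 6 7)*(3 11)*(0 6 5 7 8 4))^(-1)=(0 2 7 5 4 1 11 3 8 6)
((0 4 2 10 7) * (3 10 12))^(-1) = ((0 4 2 12 3 10 7))^(-1) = (0 7 10 3 12 2 4)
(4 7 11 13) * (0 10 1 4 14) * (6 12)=[10, 4, 2, 3, 7, 5, 12, 11, 8, 9, 1, 13, 6, 14, 0]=(0 10 1 4 7 11 13 14)(6 12)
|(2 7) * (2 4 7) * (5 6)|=2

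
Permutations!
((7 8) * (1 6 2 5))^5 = ((1 6 2 5)(7 8))^5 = (1 6 2 5)(7 8)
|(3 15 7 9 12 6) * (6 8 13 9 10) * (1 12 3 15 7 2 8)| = 18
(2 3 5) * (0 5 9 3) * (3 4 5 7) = (0 7 3 9 4 5 2) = [7, 1, 0, 9, 5, 2, 6, 3, 8, 4]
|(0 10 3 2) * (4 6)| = |(0 10 3 2)(4 6)| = 4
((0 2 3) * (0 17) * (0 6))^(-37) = (0 17 2 6 3)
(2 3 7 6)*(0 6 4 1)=(0 6 2 3 7 4 1)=[6, 0, 3, 7, 1, 5, 2, 4]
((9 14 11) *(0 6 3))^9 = ((0 6 3)(9 14 11))^9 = (14)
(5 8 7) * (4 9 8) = (4 9 8 7 5) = [0, 1, 2, 3, 9, 4, 6, 5, 7, 8]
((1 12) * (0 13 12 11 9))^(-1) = ((0 13 12 1 11 9))^(-1) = (0 9 11 1 12 13)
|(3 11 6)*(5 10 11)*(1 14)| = |(1 14)(3 5 10 11 6)| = 10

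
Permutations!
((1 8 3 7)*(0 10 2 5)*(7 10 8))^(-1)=(0 5 2 10 3 8)(1 7)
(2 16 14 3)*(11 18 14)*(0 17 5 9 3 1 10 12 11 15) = (0 17 5 9 3 2 16 15)(1 10 12 11 18 14) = [17, 10, 16, 2, 4, 9, 6, 7, 8, 3, 12, 18, 11, 13, 1, 0, 15, 5, 14]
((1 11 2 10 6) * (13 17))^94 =(17)(1 6 10 2 11)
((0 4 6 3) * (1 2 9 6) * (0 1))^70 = (9)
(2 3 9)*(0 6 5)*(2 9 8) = (9)(0 6 5)(2 3 8) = [6, 1, 3, 8, 4, 0, 5, 7, 2, 9]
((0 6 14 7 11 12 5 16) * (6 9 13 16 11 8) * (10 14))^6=((0 9 13 16)(5 11 12)(6 10 14 7 8))^6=(0 13)(6 10 14 7 8)(9 16)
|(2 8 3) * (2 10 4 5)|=6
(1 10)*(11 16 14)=(1 10)(11 16 14)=[0, 10, 2, 3, 4, 5, 6, 7, 8, 9, 1, 16, 12, 13, 11, 15, 14]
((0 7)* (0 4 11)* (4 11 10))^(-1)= (0 11 7)(4 10)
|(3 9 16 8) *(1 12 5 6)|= 4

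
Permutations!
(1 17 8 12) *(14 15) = [0, 17, 2, 3, 4, 5, 6, 7, 12, 9, 10, 11, 1, 13, 15, 14, 16, 8] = (1 17 8 12)(14 15)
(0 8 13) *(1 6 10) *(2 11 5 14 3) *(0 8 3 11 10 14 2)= [3, 6, 10, 0, 4, 2, 14, 7, 13, 9, 1, 5, 12, 8, 11]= (0 3)(1 6 14 11 5 2 10)(8 13)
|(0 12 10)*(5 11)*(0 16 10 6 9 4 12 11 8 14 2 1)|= 28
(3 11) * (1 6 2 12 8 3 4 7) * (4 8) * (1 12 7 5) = [0, 6, 7, 11, 5, 1, 2, 12, 3, 9, 10, 8, 4] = (1 6 2 7 12 4 5)(3 11 8)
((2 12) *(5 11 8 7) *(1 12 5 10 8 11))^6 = ((1 12 2 5)(7 10 8))^6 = (1 2)(5 12)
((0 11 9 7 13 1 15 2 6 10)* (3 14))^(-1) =(0 10 6 2 15 1 13 7 9 11)(3 14)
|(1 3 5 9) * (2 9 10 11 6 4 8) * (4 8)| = |(1 3 5 10 11 6 8 2 9)| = 9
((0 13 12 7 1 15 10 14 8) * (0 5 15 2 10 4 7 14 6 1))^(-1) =(0 7 4 15 5 8 14 12 13)(1 6 10 2)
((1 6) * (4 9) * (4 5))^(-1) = (1 6)(4 5 9) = ((1 6)(4 9 5))^(-1)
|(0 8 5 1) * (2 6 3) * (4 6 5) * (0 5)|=6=|(0 8 4 6 3 2)(1 5)|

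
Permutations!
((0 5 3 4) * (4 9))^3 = ((0 5 3 9 4))^3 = (0 9 5 4 3)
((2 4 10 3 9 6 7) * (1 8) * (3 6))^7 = ((1 8)(2 4 10 6 7)(3 9))^7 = (1 8)(2 10 7 4 6)(3 9)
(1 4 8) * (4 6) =(1 6 4 8) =[0, 6, 2, 3, 8, 5, 4, 7, 1]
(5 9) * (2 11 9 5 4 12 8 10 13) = (2 11 9 4 12 8 10 13) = [0, 1, 11, 3, 12, 5, 6, 7, 10, 4, 13, 9, 8, 2]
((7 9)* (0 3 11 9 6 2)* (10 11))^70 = ((0 3 10 11 9 7 6 2))^70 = (0 6 9 10)(2 7 11 3)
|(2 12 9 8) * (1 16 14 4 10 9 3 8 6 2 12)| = |(1 16 14 4 10 9 6 2)(3 8 12)| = 24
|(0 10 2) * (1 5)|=6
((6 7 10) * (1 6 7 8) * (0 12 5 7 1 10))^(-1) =(0 7 5 12)(1 10 8 6)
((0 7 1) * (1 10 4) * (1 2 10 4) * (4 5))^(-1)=((0 7 5 4 2 10 1))^(-1)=(0 1 10 2 4 5 7)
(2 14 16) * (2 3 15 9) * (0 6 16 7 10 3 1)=(0 6 16 1)(2 14 7 10 3 15 9)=[6, 0, 14, 15, 4, 5, 16, 10, 8, 2, 3, 11, 12, 13, 7, 9, 1]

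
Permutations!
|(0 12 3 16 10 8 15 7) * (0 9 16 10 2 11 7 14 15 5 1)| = |(0 12 3 10 8 5 1)(2 11 7 9 16)(14 15)| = 70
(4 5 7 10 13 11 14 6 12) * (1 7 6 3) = [0, 7, 2, 1, 5, 6, 12, 10, 8, 9, 13, 14, 4, 11, 3] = (1 7 10 13 11 14 3)(4 5 6 12)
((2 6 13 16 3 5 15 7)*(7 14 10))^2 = (2 13 3 15 10)(5 14 7 6 16)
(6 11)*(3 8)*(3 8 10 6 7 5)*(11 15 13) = (3 10 6 15 13 11 7 5) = [0, 1, 2, 10, 4, 3, 15, 5, 8, 9, 6, 7, 12, 11, 14, 13]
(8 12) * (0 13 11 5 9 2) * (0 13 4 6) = (0 4 6)(2 13 11 5 9)(8 12) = [4, 1, 13, 3, 6, 9, 0, 7, 12, 2, 10, 5, 8, 11]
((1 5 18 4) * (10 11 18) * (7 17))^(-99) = ((1 5 10 11 18 4)(7 17))^(-99) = (1 11)(4 10)(5 18)(7 17)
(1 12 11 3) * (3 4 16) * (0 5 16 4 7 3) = (0 5 16)(1 12 11 7 3) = [5, 12, 2, 1, 4, 16, 6, 3, 8, 9, 10, 7, 11, 13, 14, 15, 0]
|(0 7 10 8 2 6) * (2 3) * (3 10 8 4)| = 8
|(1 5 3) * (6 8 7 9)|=12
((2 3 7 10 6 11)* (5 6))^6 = ((2 3 7 10 5 6 11))^6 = (2 11 6 5 10 7 3)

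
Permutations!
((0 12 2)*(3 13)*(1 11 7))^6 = ((0 12 2)(1 11 7)(3 13))^6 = (13)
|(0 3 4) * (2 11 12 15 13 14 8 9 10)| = 9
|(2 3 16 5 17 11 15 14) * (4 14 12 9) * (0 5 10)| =|(0 5 17 11 15 12 9 4 14 2 3 16 10)| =13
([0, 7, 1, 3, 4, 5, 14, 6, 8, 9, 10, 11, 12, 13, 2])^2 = (1 6 2 7 14)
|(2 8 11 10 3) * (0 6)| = |(0 6)(2 8 11 10 3)| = 10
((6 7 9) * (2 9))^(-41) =((2 9 6 7))^(-41) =(2 7 6 9)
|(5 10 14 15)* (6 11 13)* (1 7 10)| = 6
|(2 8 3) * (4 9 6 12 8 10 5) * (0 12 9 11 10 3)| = 12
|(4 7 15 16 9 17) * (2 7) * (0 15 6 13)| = |(0 15 16 9 17 4 2 7 6 13)| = 10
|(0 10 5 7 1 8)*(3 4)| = |(0 10 5 7 1 8)(3 4)| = 6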